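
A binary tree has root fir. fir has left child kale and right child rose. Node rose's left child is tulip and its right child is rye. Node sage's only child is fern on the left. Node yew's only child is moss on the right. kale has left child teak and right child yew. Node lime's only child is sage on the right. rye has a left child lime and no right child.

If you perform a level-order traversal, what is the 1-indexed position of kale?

Level-order visits nodes level by level from the root, left to right within each level.
Level 0: fir
Level 1: kale, rose
Level 2: teak, yew, tulip, rye
Level 3: moss, lime
Level 4: sage
Level 5: fern
Full level-order sequence: fir, kale, rose, teak, yew, tulip, rye, moss, lime, sage, fern.

2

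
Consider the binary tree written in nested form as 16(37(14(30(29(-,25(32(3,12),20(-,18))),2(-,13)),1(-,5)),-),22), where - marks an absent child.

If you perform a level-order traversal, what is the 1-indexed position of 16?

Level-order visits nodes level by level from the root, left to right within each level.
Level 0: 16
Level 1: 37, 22
Level 2: 14
Level 3: 30, 1
Level 4: 29, 2, 5
Level 5: 25, 13
Level 6: 32, 20
Level 7: 3, 12, 18
Full level-order sequence: 16, 37, 22, 14, 30, 1, 29, 2, 5, 25, 13, 32, 20, 3, 12, 18.

1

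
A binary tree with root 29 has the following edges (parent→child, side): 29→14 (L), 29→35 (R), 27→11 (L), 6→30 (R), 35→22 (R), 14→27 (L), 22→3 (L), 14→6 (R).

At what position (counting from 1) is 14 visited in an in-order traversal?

3

In-order visits the left subtree, then the node, then the right subtree.
At 29: go left to 14.
  At 14: go left to 27.
    At 27: go left to 11.
      11 is a leaf — visit 11.
    Visit 27.
    At 27: no right child.
  Visit 14.
  At 14: go right to 6.
    At 6: no left child.
    Visit 6.
    At 6: go right to 30.
      30 is a leaf — visit 30.
Visit 29.
At 29: go right to 35.
  At 35: no left child.
  Visit 35.
  At 35: go right to 22.
    At 22: go left to 3.
      3 is a leaf — visit 3.
    Visit 22.
    At 22: no right child.
Full in-order sequence: 11, 27, 14, 6, 30, 29, 35, 3, 22.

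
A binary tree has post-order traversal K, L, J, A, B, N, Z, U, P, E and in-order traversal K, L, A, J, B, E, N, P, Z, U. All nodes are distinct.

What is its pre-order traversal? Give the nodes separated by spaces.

The last element of post-order is the root; it splits in-order into left and right subtrees.
Root E: left subtree has 5 nodes {K, L, A, J, B}, right has 4 {N, P, Z, U}.
  Root B: left subtree has 4 nodes {K, L, A, J}, right has 0 { }.
    Root A: left subtree has 2 nodes {K, L}, right has 1 {J}.
      Root L: left subtree has 1 node {K}, right has 0 { }.
  Root P: left subtree has 1 node {N}, right has 2 {Z, U}.
    Root U: left subtree has 1 node {Z}, right has 0 { }.

E B A L K J P N U Z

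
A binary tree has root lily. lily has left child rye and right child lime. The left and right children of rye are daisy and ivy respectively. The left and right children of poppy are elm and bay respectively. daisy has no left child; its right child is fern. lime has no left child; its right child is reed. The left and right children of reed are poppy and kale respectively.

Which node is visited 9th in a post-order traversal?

Post-order visits the left subtree, then the right subtree, then the node.
At lily: go left to rye.
  At rye: go left to daisy.
    At daisy: no left child.
    At daisy: go right to fern.
      fern is a leaf — visit fern.
    Visit daisy.
  At rye: go right to ivy.
    ivy is a leaf — visit ivy.
  Visit rye.
At lily: go right to lime.
  At lime: no left child.
  At lime: go right to reed.
    At reed: go left to poppy.
      At poppy: go left to elm.
        elm is a leaf — visit elm.
      At poppy: go right to bay.
        bay is a leaf — visit bay.
      Visit poppy.
    At reed: go right to kale.
      kale is a leaf — visit kale.
    Visit reed.
  Visit lime.
Visit lily.
Full post-order sequence: fern, daisy, ivy, rye, elm, bay, poppy, kale, reed, lime, lily.

reed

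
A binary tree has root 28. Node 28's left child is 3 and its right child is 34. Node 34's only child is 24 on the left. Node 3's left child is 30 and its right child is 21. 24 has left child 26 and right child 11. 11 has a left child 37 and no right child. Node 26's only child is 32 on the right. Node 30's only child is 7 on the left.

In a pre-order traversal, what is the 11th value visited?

Pre-order visits the node, then its left subtree, then its right subtree.
Visit 28.
At 28: go left to 3.
  Visit 3.
  At 3: go left to 30.
    Visit 30.
    At 30: go left to 7.
      7 is a leaf — visit 7.
    At 30: no right child.
  At 3: go right to 21.
    21 is a leaf — visit 21.
At 28: go right to 34.
  Visit 34.
  At 34: go left to 24.
    Visit 24.
    At 24: go left to 26.
      Visit 26.
      At 26: no left child.
      At 26: go right to 32.
        32 is a leaf — visit 32.
    At 24: go right to 11.
      Visit 11.
      At 11: go left to 37.
        37 is a leaf — visit 37.
      At 11: no right child.
  At 34: no right child.
Full pre-order sequence: 28, 3, 30, 7, 21, 34, 24, 26, 32, 11, 37.

37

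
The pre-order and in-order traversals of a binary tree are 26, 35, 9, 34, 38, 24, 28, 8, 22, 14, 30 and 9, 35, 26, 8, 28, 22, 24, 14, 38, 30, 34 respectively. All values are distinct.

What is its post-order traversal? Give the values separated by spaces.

The first element of pre-order is the root; it splits in-order into left and right subtrees.
Root 26: left subtree has 2 nodes {9, 35}, right has 8 {8, 28, 22, 24, 14, 38, 30, 34}.
  Root 35: left subtree has 1 node {9}, right has 0 { }.
  Root 34: left subtree has 7 nodes {8, 28, 22, 24, 14, 38, 30}, right has 0 { }.
    Root 38: left subtree has 5 nodes {8, 28, 22, 24, 14}, right has 1 {30}.
      Root 24: left subtree has 3 nodes {8, 28, 22}, right has 1 {14}.
        Root 28: left subtree has 1 node {8}, right has 1 {22}.

9 35 8 22 28 14 24 30 38 34 26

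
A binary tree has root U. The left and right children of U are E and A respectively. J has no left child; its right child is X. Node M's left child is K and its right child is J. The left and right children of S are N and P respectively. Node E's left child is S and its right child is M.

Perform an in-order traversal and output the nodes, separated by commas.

N, S, P, E, K, M, J, X, U, A

In-order visits the left subtree, then the node, then the right subtree.
At U: go left to E.
  At E: go left to S.
    At S: go left to N.
      N is a leaf — visit N.
    Visit S.
    At S: go right to P.
      P is a leaf — visit P.
  Visit E.
  At E: go right to M.
    At M: go left to K.
      K is a leaf — visit K.
    Visit M.
    At M: go right to J.
      At J: no left child.
      Visit J.
      At J: go right to X.
        X is a leaf — visit X.
Visit U.
At U: go right to A.
  A is a leaf — visit A.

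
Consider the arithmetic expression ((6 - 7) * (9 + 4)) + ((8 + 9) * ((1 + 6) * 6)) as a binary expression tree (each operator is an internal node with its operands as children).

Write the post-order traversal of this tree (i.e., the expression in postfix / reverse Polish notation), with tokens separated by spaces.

Post-order on an expression tree gives postfix notation: for each operator, emit left operand, right operand, then the operator.

6 7 - 9 4 + * 8 9 + 1 6 + 6 * * +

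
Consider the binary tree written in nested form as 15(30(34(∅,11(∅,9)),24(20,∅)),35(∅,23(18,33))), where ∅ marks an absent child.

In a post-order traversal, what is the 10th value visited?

Post-order visits the left subtree, then the right subtree, then the node.
At 15: go left to 30.
  At 30: go left to 34.
    At 34: no left child.
    At 34: go right to 11.
      At 11: no left child.
      At 11: go right to 9.
        9 is a leaf — visit 9.
      Visit 11.
    Visit 34.
  At 30: go right to 24.
    At 24: go left to 20.
      20 is a leaf — visit 20.
    At 24: no right child.
    Visit 24.
  Visit 30.
At 15: go right to 35.
  At 35: no left child.
  At 35: go right to 23.
    At 23: go left to 18.
      18 is a leaf — visit 18.
    At 23: go right to 33.
      33 is a leaf — visit 33.
    Visit 23.
  Visit 35.
Visit 15.
Full post-order sequence: 9, 11, 34, 20, 24, 30, 18, 33, 23, 35, 15.

35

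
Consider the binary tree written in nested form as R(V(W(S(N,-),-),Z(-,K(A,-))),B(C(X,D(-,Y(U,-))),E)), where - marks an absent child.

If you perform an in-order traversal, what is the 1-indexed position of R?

In-order visits the left subtree, then the node, then the right subtree.
At R: go left to V.
  At V: go left to W.
    At W: go left to S.
      At S: go left to N.
        N is a leaf — visit N.
      Visit S.
      At S: no right child.
    Visit W.
    At W: no right child.
  Visit V.
  At V: go right to Z.
    At Z: no left child.
    Visit Z.
    At Z: go right to K.
      At K: go left to A.
        A is a leaf — visit A.
      Visit K.
      At K: no right child.
Visit R.
At R: go right to B.
  At B: go left to C.
    At C: go left to X.
      X is a leaf — visit X.
    Visit C.
    At C: go right to D.
      At D: no left child.
      Visit D.
      At D: go right to Y.
        At Y: go left to U.
          U is a leaf — visit U.
        Visit Y.
        At Y: no right child.
  Visit B.
  At B: go right to E.
    E is a leaf — visit E.
Full in-order sequence: N, S, W, V, Z, A, K, R, X, C, D, U, Y, B, E.

8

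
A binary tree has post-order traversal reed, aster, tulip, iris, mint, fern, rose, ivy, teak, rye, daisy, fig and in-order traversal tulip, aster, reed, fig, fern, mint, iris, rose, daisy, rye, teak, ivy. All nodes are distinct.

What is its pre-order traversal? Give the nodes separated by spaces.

fig tulip aster reed daisy rose fern mint iris rye teak ivy

The last element of post-order is the root; it splits in-order into left and right subtrees.
Root fig: left subtree has 3 nodes {tulip, aster, reed}, right has 8 {fern, mint, iris, rose, daisy, rye, teak, ivy}.
  Root tulip: left subtree has 0 nodes { }, right has 2 {aster, reed}.
    Root aster: left subtree has 0 nodes { }, right has 1 {reed}.
  Root daisy: left subtree has 4 nodes {fern, mint, iris, rose}, right has 3 {rye, teak, ivy}.
    Root rose: left subtree has 3 nodes {fern, mint, iris}, right has 0 { }.
      Root fern: left subtree has 0 nodes { }, right has 2 {mint, iris}.
        Root mint: left subtree has 0 nodes { }, right has 1 {iris}.
    Root rye: left subtree has 0 nodes { }, right has 2 {teak, ivy}.
      Root teak: left subtree has 0 nodes { }, right has 1 {ivy}.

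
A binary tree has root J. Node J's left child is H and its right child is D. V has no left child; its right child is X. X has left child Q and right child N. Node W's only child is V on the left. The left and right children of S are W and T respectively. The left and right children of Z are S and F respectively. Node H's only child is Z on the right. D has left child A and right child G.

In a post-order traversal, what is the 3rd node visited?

X

Post-order visits the left subtree, then the right subtree, then the node.
At J: go left to H.
  At H: no left child.
  At H: go right to Z.
    At Z: go left to S.
      At S: go left to W.
        At W: go left to V.
          At V: no left child.
          At V: go right to X.
            At X: go left to Q.
              Q is a leaf — visit Q.
            At X: go right to N.
              N is a leaf — visit N.
            Visit X.
          Visit V.
        At W: no right child.
        Visit W.
      At S: go right to T.
        T is a leaf — visit T.
      Visit S.
    At Z: go right to F.
      F is a leaf — visit F.
    Visit Z.
  Visit H.
At J: go right to D.
  At D: go left to A.
    A is a leaf — visit A.
  At D: go right to G.
    G is a leaf — visit G.
  Visit D.
Visit J.
Full post-order sequence: Q, N, X, V, W, T, S, F, Z, H, A, G, D, J.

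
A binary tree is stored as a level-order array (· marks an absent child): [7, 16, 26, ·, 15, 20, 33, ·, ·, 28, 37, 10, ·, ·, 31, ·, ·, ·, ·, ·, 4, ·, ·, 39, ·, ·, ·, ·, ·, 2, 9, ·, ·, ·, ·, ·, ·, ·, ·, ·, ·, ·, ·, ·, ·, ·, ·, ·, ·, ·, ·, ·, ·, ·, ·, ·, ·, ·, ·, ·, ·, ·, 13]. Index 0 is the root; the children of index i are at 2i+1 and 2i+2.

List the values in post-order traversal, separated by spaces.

4 28 37 15 16 39 10 20 2 13 9 31 33 26 7

Post-order visits the left subtree, then the right subtree, then the node.
At 7: go left to 16.
  At 16: no left child.
  At 16: go right to 15.
    At 15: go left to 28.
      At 28: no left child.
      At 28: go right to 4.
        4 is a leaf — visit 4.
      Visit 28.
    At 15: go right to 37.
      37 is a leaf — visit 37.
    Visit 15.
  Visit 16.
At 7: go right to 26.
  At 26: go left to 20.
    At 20: go left to 10.
      At 10: go left to 39.
        39 is a leaf — visit 39.
      At 10: no right child.
      Visit 10.
    At 20: no right child.
    Visit 20.
  At 26: go right to 33.
    At 33: no left child.
    At 33: go right to 31.
      At 31: go left to 2.
        2 is a leaf — visit 2.
      At 31: go right to 9.
        At 9: no left child.
        At 9: go right to 13.
          13 is a leaf — visit 13.
        Visit 9.
      Visit 31.
    Visit 33.
  Visit 26.
Visit 7.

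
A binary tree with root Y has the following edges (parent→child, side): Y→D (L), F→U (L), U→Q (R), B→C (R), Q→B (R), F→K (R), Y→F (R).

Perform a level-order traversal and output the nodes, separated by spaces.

Level-order visits nodes level by level from the root, left to right within each level.
Level 0: Y
Level 1: D, F
Level 2: U, K
Level 3: Q
Level 4: B
Level 5: C

Y D F U K Q B C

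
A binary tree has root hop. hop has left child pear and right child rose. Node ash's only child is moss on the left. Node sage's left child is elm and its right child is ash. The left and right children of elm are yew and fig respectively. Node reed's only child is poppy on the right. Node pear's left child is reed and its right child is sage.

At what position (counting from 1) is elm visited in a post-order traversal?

Post-order visits the left subtree, then the right subtree, then the node.
At hop: go left to pear.
  At pear: go left to reed.
    At reed: no left child.
    At reed: go right to poppy.
      poppy is a leaf — visit poppy.
    Visit reed.
  At pear: go right to sage.
    At sage: go left to elm.
      At elm: go left to yew.
        yew is a leaf — visit yew.
      At elm: go right to fig.
        fig is a leaf — visit fig.
      Visit elm.
    At sage: go right to ash.
      At ash: go left to moss.
        moss is a leaf — visit moss.
      At ash: no right child.
      Visit ash.
    Visit sage.
  Visit pear.
At hop: go right to rose.
  rose is a leaf — visit rose.
Visit hop.
Full post-order sequence: poppy, reed, yew, fig, elm, moss, ash, sage, pear, rose, hop.

5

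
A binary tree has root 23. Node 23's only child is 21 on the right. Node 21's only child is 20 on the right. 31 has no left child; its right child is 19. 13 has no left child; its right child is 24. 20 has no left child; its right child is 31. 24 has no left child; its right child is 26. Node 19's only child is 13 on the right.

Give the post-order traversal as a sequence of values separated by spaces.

26 24 13 19 31 20 21 23

Post-order visits the left subtree, then the right subtree, then the node.
At 23: no left child.
At 23: go right to 21.
  At 21: no left child.
  At 21: go right to 20.
    At 20: no left child.
    At 20: go right to 31.
      At 31: no left child.
      At 31: go right to 19.
        At 19: no left child.
        At 19: go right to 13.
          At 13: no left child.
          At 13: go right to 24.
            At 24: no left child.
            At 24: go right to 26.
              26 is a leaf — visit 26.
            Visit 24.
          Visit 13.
        Visit 19.
      Visit 31.
    Visit 20.
  Visit 21.
Visit 23.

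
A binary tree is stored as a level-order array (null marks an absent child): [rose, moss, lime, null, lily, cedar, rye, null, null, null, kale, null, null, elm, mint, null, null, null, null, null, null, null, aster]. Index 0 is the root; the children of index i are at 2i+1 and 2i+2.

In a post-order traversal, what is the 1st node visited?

Post-order visits the left subtree, then the right subtree, then the node.
At rose: go left to moss.
  At moss: no left child.
  At moss: go right to lily.
    At lily: no left child.
    At lily: go right to kale.
      At kale: no left child.
      At kale: go right to aster.
        aster is a leaf — visit aster.
      Visit kale.
    Visit lily.
  Visit moss.
At rose: go right to lime.
  At lime: go left to cedar.
    cedar is a leaf — visit cedar.
  At lime: go right to rye.
    At rye: go left to elm.
      elm is a leaf — visit elm.
    At rye: go right to mint.
      mint is a leaf — visit mint.
    Visit rye.
  Visit lime.
Visit rose.
Full post-order sequence: aster, kale, lily, moss, cedar, elm, mint, rye, lime, rose.

aster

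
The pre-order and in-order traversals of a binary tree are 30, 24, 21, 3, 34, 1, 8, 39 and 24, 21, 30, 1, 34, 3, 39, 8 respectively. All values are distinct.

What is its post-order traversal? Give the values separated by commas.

21, 24, 1, 34, 39, 8, 3, 30

The first element of pre-order is the root; it splits in-order into left and right subtrees.
Root 30: left subtree has 2 nodes {24, 21}, right has 5 {1, 34, 3, 39, 8}.
  Root 24: left subtree has 0 nodes { }, right has 1 {21}.
  Root 3: left subtree has 2 nodes {1, 34}, right has 2 {39, 8}.
    Root 34: left subtree has 1 node {1}, right has 0 { }.
    Root 8: left subtree has 1 node {39}, right has 0 { }.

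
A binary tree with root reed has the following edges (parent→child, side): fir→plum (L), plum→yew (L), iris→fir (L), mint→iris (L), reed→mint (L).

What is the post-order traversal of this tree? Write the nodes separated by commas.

yew, plum, fir, iris, mint, reed

Post-order visits the left subtree, then the right subtree, then the node.
At reed: go left to mint.
  At mint: go left to iris.
    At iris: go left to fir.
      At fir: go left to plum.
        At plum: go left to yew.
          yew is a leaf — visit yew.
        At plum: no right child.
        Visit plum.
      At fir: no right child.
      Visit fir.
    At iris: no right child.
    Visit iris.
  At mint: no right child.
  Visit mint.
At reed: no right child.
Visit reed.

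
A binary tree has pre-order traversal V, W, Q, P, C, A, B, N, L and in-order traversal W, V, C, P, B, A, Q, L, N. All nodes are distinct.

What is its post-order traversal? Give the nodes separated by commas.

W, C, B, A, P, L, N, Q, V

The first element of pre-order is the root; it splits in-order into left and right subtrees.
Root V: left subtree has 1 node {W}, right has 7 {C, P, B, A, Q, L, N}.
  Root Q: left subtree has 4 nodes {C, P, B, A}, right has 2 {L, N}.
    Root P: left subtree has 1 node {C}, right has 2 {B, A}.
      Root A: left subtree has 1 node {B}, right has 0 { }.
    Root N: left subtree has 1 node {L}, right has 0 { }.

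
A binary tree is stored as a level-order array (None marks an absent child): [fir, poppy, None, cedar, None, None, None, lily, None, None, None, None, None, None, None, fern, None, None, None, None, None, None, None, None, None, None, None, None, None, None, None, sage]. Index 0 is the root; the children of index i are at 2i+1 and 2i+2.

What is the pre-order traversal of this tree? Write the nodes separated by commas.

fir, poppy, cedar, lily, fern, sage

Pre-order visits the node, then its left subtree, then its right subtree.
Visit fir.
At fir: go left to poppy.
  Visit poppy.
  At poppy: go left to cedar.
    Visit cedar.
    At cedar: go left to lily.
      Visit lily.
      At lily: go left to fern.
        Visit fern.
        At fern: go left to sage.
          sage is a leaf — visit sage.
        At fern: no right child.
      At lily: no right child.
    At cedar: no right child.
  At poppy: no right child.
At fir: no right child.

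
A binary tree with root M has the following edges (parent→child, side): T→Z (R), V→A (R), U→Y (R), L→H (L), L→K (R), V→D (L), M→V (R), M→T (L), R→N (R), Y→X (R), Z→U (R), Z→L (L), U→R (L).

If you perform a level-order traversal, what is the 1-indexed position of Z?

Level-order visits nodes level by level from the root, left to right within each level.
Level 0: M
Level 1: T, V
Level 2: Z, D, A
Level 3: L, U
Level 4: H, K, R, Y
Level 5: N, X
Full level-order sequence: M, T, V, Z, D, A, L, U, H, K, R, Y, N, X.

4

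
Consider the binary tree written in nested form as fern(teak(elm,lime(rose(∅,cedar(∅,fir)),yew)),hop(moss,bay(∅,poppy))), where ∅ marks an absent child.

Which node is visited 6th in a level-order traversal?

Level-order visits nodes level by level from the root, left to right within each level.
Level 0: fern
Level 1: teak, hop
Level 2: elm, lime, moss, bay
Level 3: rose, yew, poppy
Level 4: cedar
Level 5: fir
Full level-order sequence: fern, teak, hop, elm, lime, moss, bay, rose, yew, poppy, cedar, fir.

moss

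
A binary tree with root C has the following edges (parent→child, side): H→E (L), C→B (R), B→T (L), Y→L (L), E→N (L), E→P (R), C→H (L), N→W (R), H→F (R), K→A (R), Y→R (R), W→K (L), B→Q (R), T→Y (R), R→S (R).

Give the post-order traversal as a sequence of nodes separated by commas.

Post-order visits the left subtree, then the right subtree, then the node.
At C: go left to H.
  At H: go left to E.
    At E: go left to N.
      At N: no left child.
      At N: go right to W.
        At W: go left to K.
          At K: no left child.
          At K: go right to A.
            A is a leaf — visit A.
          Visit K.
        At W: no right child.
        Visit W.
      Visit N.
    At E: go right to P.
      P is a leaf — visit P.
    Visit E.
  At H: go right to F.
    F is a leaf — visit F.
  Visit H.
At C: go right to B.
  At B: go left to T.
    At T: no left child.
    At T: go right to Y.
      At Y: go left to L.
        L is a leaf — visit L.
      At Y: go right to R.
        At R: no left child.
        At R: go right to S.
          S is a leaf — visit S.
        Visit R.
      Visit Y.
    Visit T.
  At B: go right to Q.
    Q is a leaf — visit Q.
  Visit B.
Visit C.

A, K, W, N, P, E, F, H, L, S, R, Y, T, Q, B, C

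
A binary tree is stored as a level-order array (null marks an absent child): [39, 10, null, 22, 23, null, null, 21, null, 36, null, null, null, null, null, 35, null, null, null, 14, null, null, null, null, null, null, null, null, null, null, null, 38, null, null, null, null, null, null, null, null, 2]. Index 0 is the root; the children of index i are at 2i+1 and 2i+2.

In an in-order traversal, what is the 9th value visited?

23

In-order visits the left subtree, then the node, then the right subtree.
At 39: go left to 10.
  At 10: go left to 22.
    At 22: go left to 21.
      At 21: go left to 35.
        At 35: go left to 38.
          38 is a leaf — visit 38.
        Visit 35.
        At 35: no right child.
      Visit 21.
      At 21: no right child.
    Visit 22.
    At 22: no right child.
  Visit 10.
  At 10: go right to 23.
    At 23: go left to 36.
      At 36: go left to 14.
        At 14: no left child.
        Visit 14.
        At 14: go right to 2.
          2 is a leaf — visit 2.
      Visit 36.
      At 36: no right child.
    Visit 23.
    At 23: no right child.
Visit 39.
At 39: no right child.
Full in-order sequence: 38, 35, 21, 22, 10, 14, 2, 36, 23, 39.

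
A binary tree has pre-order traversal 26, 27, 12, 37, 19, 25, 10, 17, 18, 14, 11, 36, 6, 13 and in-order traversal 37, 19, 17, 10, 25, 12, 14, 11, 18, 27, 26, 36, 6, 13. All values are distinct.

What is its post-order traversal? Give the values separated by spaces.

The first element of pre-order is the root; it splits in-order into left and right subtrees.
Root 26: left subtree has 10 nodes {37, 19, 17, 10, 25, 12, 14, 11, 18, 27}, right has 3 {36, 6, 13}.
  Root 27: left subtree has 9 nodes {37, 19, 17, 10, 25, 12, 14, 11, 18}, right has 0 { }.
    Root 12: left subtree has 5 nodes {37, 19, 17, 10, 25}, right has 3 {14, 11, 18}.
      Root 37: left subtree has 0 nodes { }, right has 4 {19, 17, 10, 25}.
        Root 19: left subtree has 0 nodes { }, right has 3 {17, 10, 25}.
          Root 25: left subtree has 2 nodes {17, 10}, right has 0 { }.
            Root 10: left subtree has 1 node {17}, right has 0 { }.
      Root 18: left subtree has 2 nodes {14, 11}, right has 0 { }.
        Root 14: left subtree has 0 nodes { }, right has 1 {11}.
  Root 36: left subtree has 0 nodes { }, right has 2 {6, 13}.
    Root 6: left subtree has 0 nodes { }, right has 1 {13}.

17 10 25 19 37 11 14 18 12 27 13 6 36 26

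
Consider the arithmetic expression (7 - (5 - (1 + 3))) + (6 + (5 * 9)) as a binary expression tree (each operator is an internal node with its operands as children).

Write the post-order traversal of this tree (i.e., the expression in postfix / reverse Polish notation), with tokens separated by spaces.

Post-order on an expression tree gives postfix notation: for each operator, emit left operand, right operand, then the operator.

7 5 1 3 + - - 6 5 9 * + +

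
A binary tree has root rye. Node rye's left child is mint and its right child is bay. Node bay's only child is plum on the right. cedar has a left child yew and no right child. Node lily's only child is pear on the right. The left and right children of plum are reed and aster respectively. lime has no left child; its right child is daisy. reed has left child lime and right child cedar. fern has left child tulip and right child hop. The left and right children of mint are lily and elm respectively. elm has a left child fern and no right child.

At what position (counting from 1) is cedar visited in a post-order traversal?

11

Post-order visits the left subtree, then the right subtree, then the node.
At rye: go left to mint.
  At mint: go left to lily.
    At lily: no left child.
    At lily: go right to pear.
      pear is a leaf — visit pear.
    Visit lily.
  At mint: go right to elm.
    At elm: go left to fern.
      At fern: go left to tulip.
        tulip is a leaf — visit tulip.
      At fern: go right to hop.
        hop is a leaf — visit hop.
      Visit fern.
    At elm: no right child.
    Visit elm.
  Visit mint.
At rye: go right to bay.
  At bay: no left child.
  At bay: go right to plum.
    At plum: go left to reed.
      At reed: go left to lime.
        At lime: no left child.
        At lime: go right to daisy.
          daisy is a leaf — visit daisy.
        Visit lime.
      At reed: go right to cedar.
        At cedar: go left to yew.
          yew is a leaf — visit yew.
        At cedar: no right child.
        Visit cedar.
      Visit reed.
    At plum: go right to aster.
      aster is a leaf — visit aster.
    Visit plum.
  Visit bay.
Visit rye.
Full post-order sequence: pear, lily, tulip, hop, fern, elm, mint, daisy, lime, yew, cedar, reed, aster, plum, bay, rye.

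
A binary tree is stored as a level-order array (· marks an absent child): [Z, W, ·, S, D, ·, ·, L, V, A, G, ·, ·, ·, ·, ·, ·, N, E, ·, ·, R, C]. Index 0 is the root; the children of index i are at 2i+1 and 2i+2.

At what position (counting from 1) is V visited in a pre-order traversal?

Pre-order visits the node, then its left subtree, then its right subtree.
Visit Z.
At Z: go left to W.
  Visit W.
  At W: go left to S.
    Visit S.
    At S: go left to L.
      L is a leaf — visit L.
    At S: go right to V.
      Visit V.
      At V: go left to N.
        N is a leaf — visit N.
      At V: go right to E.
        E is a leaf — visit E.
  At W: go right to D.
    Visit D.
    At D: go left to A.
      A is a leaf — visit A.
    At D: go right to G.
      Visit G.
      At G: go left to R.
        R is a leaf — visit R.
      At G: go right to C.
        C is a leaf — visit C.
At Z: no right child.
Full pre-order sequence: Z, W, S, L, V, N, E, D, A, G, R, C.

5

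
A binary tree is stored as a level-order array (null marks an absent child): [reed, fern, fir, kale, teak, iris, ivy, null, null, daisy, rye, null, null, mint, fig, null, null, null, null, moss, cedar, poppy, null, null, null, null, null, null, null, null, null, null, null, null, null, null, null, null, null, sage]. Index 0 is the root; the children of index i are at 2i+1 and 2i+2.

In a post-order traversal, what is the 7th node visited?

Post-order visits the left subtree, then the right subtree, then the node.
At reed: go left to fern.
  At fern: go left to kale.
    kale is a leaf — visit kale.
  At fern: go right to teak.
    At teak: go left to daisy.
      At daisy: go left to moss.
        At moss: go left to sage.
          sage is a leaf — visit sage.
        At moss: no right child.
        Visit moss.
      At daisy: go right to cedar.
        cedar is a leaf — visit cedar.
      Visit daisy.
    At teak: go right to rye.
      At rye: go left to poppy.
        poppy is a leaf — visit poppy.
      At rye: no right child.
      Visit rye.
    Visit teak.
  Visit fern.
At reed: go right to fir.
  At fir: go left to iris.
    iris is a leaf — visit iris.
  At fir: go right to ivy.
    At ivy: go left to mint.
      mint is a leaf — visit mint.
    At ivy: go right to fig.
      fig is a leaf — visit fig.
    Visit ivy.
  Visit fir.
Visit reed.
Full post-order sequence: kale, sage, moss, cedar, daisy, poppy, rye, teak, fern, iris, mint, fig, ivy, fir, reed.

rye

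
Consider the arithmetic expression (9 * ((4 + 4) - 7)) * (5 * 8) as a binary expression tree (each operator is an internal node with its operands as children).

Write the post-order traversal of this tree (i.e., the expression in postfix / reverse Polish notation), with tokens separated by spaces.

Post-order on an expression tree gives postfix notation: for each operator, emit left operand, right operand, then the operator.

9 4 4 + 7 - * 5 8 * *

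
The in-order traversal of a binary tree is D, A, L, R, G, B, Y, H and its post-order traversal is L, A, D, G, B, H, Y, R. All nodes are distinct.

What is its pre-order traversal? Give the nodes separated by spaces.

The last element of post-order is the root; it splits in-order into left and right subtrees.
Root R: left subtree has 3 nodes {D, A, L}, right has 4 {G, B, Y, H}.
  Root D: left subtree has 0 nodes { }, right has 2 {A, L}.
    Root A: left subtree has 0 nodes { }, right has 1 {L}.
  Root Y: left subtree has 2 nodes {G, B}, right has 1 {H}.
    Root B: left subtree has 1 node {G}, right has 0 { }.

R D A L Y B G H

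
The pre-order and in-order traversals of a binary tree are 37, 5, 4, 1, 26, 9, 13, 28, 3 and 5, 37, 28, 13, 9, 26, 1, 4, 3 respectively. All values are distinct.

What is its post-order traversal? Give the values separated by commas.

5, 28, 13, 9, 26, 1, 3, 4, 37

The first element of pre-order is the root; it splits in-order into left and right subtrees.
Root 37: left subtree has 1 node {5}, right has 7 {28, 13, 9, 26, 1, 4, 3}.
  Root 4: left subtree has 5 nodes {28, 13, 9, 26, 1}, right has 1 {3}.
    Root 1: left subtree has 4 nodes {28, 13, 9, 26}, right has 0 { }.
      Root 26: left subtree has 3 nodes {28, 13, 9}, right has 0 { }.
        Root 9: left subtree has 2 nodes {28, 13}, right has 0 { }.
          Root 13: left subtree has 1 node {28}, right has 0 { }.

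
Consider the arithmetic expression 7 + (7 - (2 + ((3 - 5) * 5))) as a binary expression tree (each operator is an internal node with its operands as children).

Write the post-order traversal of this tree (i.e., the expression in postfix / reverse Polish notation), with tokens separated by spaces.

7 7 2 3 5 - 5 * + - +

Post-order on an expression tree gives postfix notation: for each operator, emit left operand, right operand, then the operator.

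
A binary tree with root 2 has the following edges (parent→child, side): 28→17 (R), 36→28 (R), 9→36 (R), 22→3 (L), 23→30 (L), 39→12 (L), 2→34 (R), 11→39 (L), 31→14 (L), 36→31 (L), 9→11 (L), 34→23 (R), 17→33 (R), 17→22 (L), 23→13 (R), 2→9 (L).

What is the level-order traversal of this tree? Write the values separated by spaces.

Level-order visits nodes level by level from the root, left to right within each level.
Level 0: 2
Level 1: 9, 34
Level 2: 11, 36, 23
Level 3: 39, 31, 28, 30, 13
Level 4: 12, 14, 17
Level 5: 22, 33
Level 6: 3

2 9 34 11 36 23 39 31 28 30 13 12 14 17 22 33 3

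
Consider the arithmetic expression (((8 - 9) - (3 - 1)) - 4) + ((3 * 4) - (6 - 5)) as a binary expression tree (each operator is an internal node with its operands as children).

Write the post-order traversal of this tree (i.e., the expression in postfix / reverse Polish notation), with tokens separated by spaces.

8 9 - 3 1 - - 4 - 3 4 * 6 5 - - +

Post-order on an expression tree gives postfix notation: for each operator, emit left operand, right operand, then the operator.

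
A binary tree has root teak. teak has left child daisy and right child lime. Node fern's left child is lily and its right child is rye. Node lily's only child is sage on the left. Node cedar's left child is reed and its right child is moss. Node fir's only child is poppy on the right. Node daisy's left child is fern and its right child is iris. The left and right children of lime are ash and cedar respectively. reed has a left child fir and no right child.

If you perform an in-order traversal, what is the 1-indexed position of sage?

1

In-order visits the left subtree, then the node, then the right subtree.
At teak: go left to daisy.
  At daisy: go left to fern.
    At fern: go left to lily.
      At lily: go left to sage.
        sage is a leaf — visit sage.
      Visit lily.
      At lily: no right child.
    Visit fern.
    At fern: go right to rye.
      rye is a leaf — visit rye.
  Visit daisy.
  At daisy: go right to iris.
    iris is a leaf — visit iris.
Visit teak.
At teak: go right to lime.
  At lime: go left to ash.
    ash is a leaf — visit ash.
  Visit lime.
  At lime: go right to cedar.
    At cedar: go left to reed.
      At reed: go left to fir.
        At fir: no left child.
        Visit fir.
        At fir: go right to poppy.
          poppy is a leaf — visit poppy.
      Visit reed.
      At reed: no right child.
    Visit cedar.
    At cedar: go right to moss.
      moss is a leaf — visit moss.
Full in-order sequence: sage, lily, fern, rye, daisy, iris, teak, ash, lime, fir, poppy, reed, cedar, moss.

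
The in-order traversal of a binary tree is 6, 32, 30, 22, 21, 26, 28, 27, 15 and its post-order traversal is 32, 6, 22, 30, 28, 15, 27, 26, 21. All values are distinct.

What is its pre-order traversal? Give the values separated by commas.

The last element of post-order is the root; it splits in-order into left and right subtrees.
Root 21: left subtree has 4 nodes {6, 32, 30, 22}, right has 4 {26, 28, 27, 15}.
  Root 30: left subtree has 2 nodes {6, 32}, right has 1 {22}.
    Root 6: left subtree has 0 nodes { }, right has 1 {32}.
  Root 26: left subtree has 0 nodes { }, right has 3 {28, 27, 15}.
    Root 27: left subtree has 1 node {28}, right has 1 {15}.

21, 30, 6, 32, 22, 26, 27, 28, 15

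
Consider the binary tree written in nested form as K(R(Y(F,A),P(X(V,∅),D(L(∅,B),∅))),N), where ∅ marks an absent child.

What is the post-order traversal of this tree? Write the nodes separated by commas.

F, A, Y, V, X, B, L, D, P, R, N, K

Post-order visits the left subtree, then the right subtree, then the node.
At K: go left to R.
  At R: go left to Y.
    At Y: go left to F.
      F is a leaf — visit F.
    At Y: go right to A.
      A is a leaf — visit A.
    Visit Y.
  At R: go right to P.
    At P: go left to X.
      At X: go left to V.
        V is a leaf — visit V.
      At X: no right child.
      Visit X.
    At P: go right to D.
      At D: go left to L.
        At L: no left child.
        At L: go right to B.
          B is a leaf — visit B.
        Visit L.
      At D: no right child.
      Visit D.
    Visit P.
  Visit R.
At K: go right to N.
  N is a leaf — visit N.
Visit K.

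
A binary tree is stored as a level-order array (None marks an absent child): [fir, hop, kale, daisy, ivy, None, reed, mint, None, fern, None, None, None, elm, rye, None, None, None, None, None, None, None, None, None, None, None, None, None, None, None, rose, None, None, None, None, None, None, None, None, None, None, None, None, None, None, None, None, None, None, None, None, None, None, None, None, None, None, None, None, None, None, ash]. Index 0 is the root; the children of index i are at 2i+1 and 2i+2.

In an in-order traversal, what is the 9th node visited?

In-order visits the left subtree, then the node, then the right subtree.
At fir: go left to hop.
  At hop: go left to daisy.
    At daisy: go left to mint.
      mint is a leaf — visit mint.
    Visit daisy.
    At daisy: no right child.
  Visit hop.
  At hop: go right to ivy.
    At ivy: go left to fern.
      fern is a leaf — visit fern.
    Visit ivy.
    At ivy: no right child.
Visit fir.
At fir: go right to kale.
  At kale: no left child.
  Visit kale.
  At kale: go right to reed.
    At reed: go left to elm.
      elm is a leaf — visit elm.
    Visit reed.
    At reed: go right to rye.
      At rye: no left child.
      Visit rye.
      At rye: go right to rose.
        At rose: go left to ash.
          ash is a leaf — visit ash.
        Visit rose.
        At rose: no right child.
Full in-order sequence: mint, daisy, hop, fern, ivy, fir, kale, elm, reed, rye, ash, rose.

reed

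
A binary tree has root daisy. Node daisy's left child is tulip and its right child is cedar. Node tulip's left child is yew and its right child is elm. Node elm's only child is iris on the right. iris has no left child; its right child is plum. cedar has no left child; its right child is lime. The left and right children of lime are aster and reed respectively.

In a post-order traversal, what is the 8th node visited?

Post-order visits the left subtree, then the right subtree, then the node.
At daisy: go left to tulip.
  At tulip: go left to yew.
    yew is a leaf — visit yew.
  At tulip: go right to elm.
    At elm: no left child.
    At elm: go right to iris.
      At iris: no left child.
      At iris: go right to plum.
        plum is a leaf — visit plum.
      Visit iris.
    Visit elm.
  Visit tulip.
At daisy: go right to cedar.
  At cedar: no left child.
  At cedar: go right to lime.
    At lime: go left to aster.
      aster is a leaf — visit aster.
    At lime: go right to reed.
      reed is a leaf — visit reed.
    Visit lime.
  Visit cedar.
Visit daisy.
Full post-order sequence: yew, plum, iris, elm, tulip, aster, reed, lime, cedar, daisy.

lime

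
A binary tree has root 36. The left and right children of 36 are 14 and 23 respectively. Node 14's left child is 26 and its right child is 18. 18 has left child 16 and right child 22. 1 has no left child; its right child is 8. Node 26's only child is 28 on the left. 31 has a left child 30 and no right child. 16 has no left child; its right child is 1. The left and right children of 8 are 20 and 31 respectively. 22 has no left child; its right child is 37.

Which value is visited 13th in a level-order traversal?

Level-order visits nodes level by level from the root, left to right within each level.
Level 0: 36
Level 1: 14, 23
Level 2: 26, 18
Level 3: 28, 16, 22
Level 4: 1, 37
Level 5: 8
Level 6: 20, 31
Level 7: 30
Full level-order sequence: 36, 14, 23, 26, 18, 28, 16, 22, 1, 37, 8, 20, 31, 30.

31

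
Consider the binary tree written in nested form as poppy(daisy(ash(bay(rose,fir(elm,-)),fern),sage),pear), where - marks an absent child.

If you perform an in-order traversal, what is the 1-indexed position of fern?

In-order visits the left subtree, then the node, then the right subtree.
At poppy: go left to daisy.
  At daisy: go left to ash.
    At ash: go left to bay.
      At bay: go left to rose.
        rose is a leaf — visit rose.
      Visit bay.
      At bay: go right to fir.
        At fir: go left to elm.
          elm is a leaf — visit elm.
        Visit fir.
        At fir: no right child.
    Visit ash.
    At ash: go right to fern.
      fern is a leaf — visit fern.
  Visit daisy.
  At daisy: go right to sage.
    sage is a leaf — visit sage.
Visit poppy.
At poppy: go right to pear.
  pear is a leaf — visit pear.
Full in-order sequence: rose, bay, elm, fir, ash, fern, daisy, sage, poppy, pear.

6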